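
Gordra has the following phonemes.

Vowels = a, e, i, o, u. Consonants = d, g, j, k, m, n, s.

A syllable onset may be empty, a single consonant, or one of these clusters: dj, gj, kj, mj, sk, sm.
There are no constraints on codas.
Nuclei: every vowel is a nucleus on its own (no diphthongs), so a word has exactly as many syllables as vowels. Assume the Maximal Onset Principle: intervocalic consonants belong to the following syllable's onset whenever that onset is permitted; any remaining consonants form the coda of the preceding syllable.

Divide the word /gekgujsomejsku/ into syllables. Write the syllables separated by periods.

Vowels present: e, u, o, e, u; each is a nucleus, giving 5 syllables.
Between /e/ (V1) and /u/ (V2): /kg/ — longest licit onset from the right is /g/, leaving /k/ as coda.
Between /u/ (V2) and /o/ (V3): /js/ splits as /j/ + /s/ (/s/ is the longest suffix that is a licit onset).
Between /o/ (V3) and /e/ (V4): just /m/ — single C goes to the following onset.
Between /e/ (V4) and /u/ (V5): /jsk/ — longest licit onset from the right is /sk/, leaving /j/ as coda.

gek.guj.so.mej.sku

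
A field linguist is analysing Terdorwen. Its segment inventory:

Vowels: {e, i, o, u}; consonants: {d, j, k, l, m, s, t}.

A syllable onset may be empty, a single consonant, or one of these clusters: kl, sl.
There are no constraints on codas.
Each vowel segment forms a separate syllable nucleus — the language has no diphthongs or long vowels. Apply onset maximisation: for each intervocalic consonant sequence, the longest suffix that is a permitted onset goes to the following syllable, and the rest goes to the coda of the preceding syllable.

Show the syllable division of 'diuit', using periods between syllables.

The vowels are i, u, i — 3 nuclei, so 3 syllables.
σ1/σ2 boundary: no consonants, so the boundary falls immediately after /i/.
σ2/σ3 boundary: no consonants, so the boundary falls immediately after /u/.

di.u.it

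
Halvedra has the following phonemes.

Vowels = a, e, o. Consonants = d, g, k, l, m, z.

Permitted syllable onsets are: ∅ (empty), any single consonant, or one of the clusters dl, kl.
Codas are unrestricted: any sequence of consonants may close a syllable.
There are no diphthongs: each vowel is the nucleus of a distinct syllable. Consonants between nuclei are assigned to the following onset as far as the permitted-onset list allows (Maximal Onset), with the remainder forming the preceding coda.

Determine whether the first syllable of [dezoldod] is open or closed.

open

Vowels present: e, o, o; each is a nucleus, giving 3 syllables.
σ1/σ2 boundary: /z/ → onset of the next syllable (single consonants are always licit onsets).
σ2/σ3 boundary: /ld/; trying suffixes from longest down, /d/ is the first permitted one, so coda /l/ | onset /d/.
Putting it together: de.zol.dod.
Syllable 1 is /de/; it ends in its nucleus with no coda, so it is open.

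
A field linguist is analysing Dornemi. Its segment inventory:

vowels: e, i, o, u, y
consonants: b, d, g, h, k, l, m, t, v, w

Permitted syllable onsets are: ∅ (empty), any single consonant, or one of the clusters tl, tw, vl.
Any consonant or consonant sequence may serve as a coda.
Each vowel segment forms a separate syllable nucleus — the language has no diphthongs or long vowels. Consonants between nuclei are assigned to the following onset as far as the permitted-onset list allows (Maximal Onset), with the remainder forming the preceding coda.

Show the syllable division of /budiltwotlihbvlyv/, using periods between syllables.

Vowels present: u, i, o, i, y; each is a nucleus, giving 5 syllables.
V1 /u/ – V2 /i/: /d/ → onset of the next syllable (single consonants are always licit onsets).
V2 /i/ – V3 /o/: cluster /ltw/ — the longest permitted-onset suffix is /tw/; onset = /tw/, preceding coda = /l/.
V3 /o/ – V4 /i/: /tl/ is a licit onset in full, so it all attaches to the next syllable.
V4 /i/ – V5 /y/: /hbvl/ splits as /hb/ + /vl/ (/vl/ is the longest suffix that is a licit onset).

bu.dil.two.tlihb.vlyv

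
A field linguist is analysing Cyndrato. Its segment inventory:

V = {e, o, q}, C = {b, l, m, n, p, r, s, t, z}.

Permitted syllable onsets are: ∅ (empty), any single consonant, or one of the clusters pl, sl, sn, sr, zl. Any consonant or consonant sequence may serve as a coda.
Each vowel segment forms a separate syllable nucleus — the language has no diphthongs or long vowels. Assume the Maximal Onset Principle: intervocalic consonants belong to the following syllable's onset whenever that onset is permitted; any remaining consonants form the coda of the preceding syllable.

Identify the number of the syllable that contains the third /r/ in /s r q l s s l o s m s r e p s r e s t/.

The vowels are q, o, e, e — 4 nuclei, so 4 syllables.
V1 /q/ – V2 /o/: /lssl/ — longest licit onset from the right is /sl/, leaving /ls/ as coda.
V2 /o/ – V3 /e/: /smsr/; trying suffixes from longest down, /sr/ is the first permitted one, so coda /sm/ | onset /sr/.
V3 /e/ – V4 /e/: /psr/ splits as /p/ + /sr/ (/sr/ is the longest suffix that is a licit onset).
So the parse is srqls.slosm.srep.srest.
The third /r/ is in the onset of syllable 4 (/srest/).

4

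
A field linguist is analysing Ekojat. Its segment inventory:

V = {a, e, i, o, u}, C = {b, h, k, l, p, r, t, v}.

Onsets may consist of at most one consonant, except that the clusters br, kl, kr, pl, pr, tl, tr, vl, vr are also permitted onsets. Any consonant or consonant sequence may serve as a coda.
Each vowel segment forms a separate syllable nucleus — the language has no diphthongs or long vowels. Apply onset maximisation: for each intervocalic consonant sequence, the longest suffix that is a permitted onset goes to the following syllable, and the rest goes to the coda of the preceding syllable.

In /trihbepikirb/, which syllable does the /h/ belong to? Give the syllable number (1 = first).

The vowels are i, e, i, i — 4 nuclei, so 4 syllables.
Between /i/ (V1) and /e/ (V2): /hb/; trying suffixes from longest down, /b/ is the first permitted one, so coda /h/ | onset /b/.
Between /e/ (V2) and /i/ (V3): /p/ → onset of the next syllable (single consonants are always licit onsets).
Between /i/ (V3) and /i/ (V4): just /k/ — single C goes to the following onset.
Result: trih.be.pi.kirb.
The /h/ is in the coda of syllable 1 (/trih/).

1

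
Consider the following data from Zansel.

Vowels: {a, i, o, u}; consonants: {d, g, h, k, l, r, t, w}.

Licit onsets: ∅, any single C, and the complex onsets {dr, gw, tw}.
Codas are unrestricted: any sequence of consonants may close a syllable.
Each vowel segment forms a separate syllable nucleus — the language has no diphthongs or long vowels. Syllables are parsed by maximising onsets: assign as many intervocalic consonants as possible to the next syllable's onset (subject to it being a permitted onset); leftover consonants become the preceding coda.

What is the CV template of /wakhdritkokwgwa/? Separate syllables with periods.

CVCC.CCVC.CVCC.CCV

The vowels are a, i, o, a — 4 nuclei, so 4 syllables.
σ1/σ2 boundary: /khdr/ splits as /kh/ + /dr/ (/dr/ is the longest suffix that is a licit onset).
σ2/σ3 boundary: cluster /tk/ — the longest permitted-onset suffix is /k/; onset = /k/, preceding coda = /t/.
σ3/σ4 boundary: /kwgw/ — longest licit onset from the right is /gw/, leaving /kw/ as coda.
Putting it together: wakh.drit.kokw.gwa.
Mapping each syllable to C/V: /wakh/ → CVCC, /drit/ → CCVC, /kokw/ → CVCC, /gwa/ → CCV.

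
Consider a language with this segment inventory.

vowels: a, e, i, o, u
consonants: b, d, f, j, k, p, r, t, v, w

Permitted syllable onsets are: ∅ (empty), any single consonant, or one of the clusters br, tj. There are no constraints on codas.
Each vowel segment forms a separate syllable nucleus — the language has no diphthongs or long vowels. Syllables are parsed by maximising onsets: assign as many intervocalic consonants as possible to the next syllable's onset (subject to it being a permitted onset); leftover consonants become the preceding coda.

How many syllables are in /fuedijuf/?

4

Nuclei (vowels): u, e, i, u → 4 syllables.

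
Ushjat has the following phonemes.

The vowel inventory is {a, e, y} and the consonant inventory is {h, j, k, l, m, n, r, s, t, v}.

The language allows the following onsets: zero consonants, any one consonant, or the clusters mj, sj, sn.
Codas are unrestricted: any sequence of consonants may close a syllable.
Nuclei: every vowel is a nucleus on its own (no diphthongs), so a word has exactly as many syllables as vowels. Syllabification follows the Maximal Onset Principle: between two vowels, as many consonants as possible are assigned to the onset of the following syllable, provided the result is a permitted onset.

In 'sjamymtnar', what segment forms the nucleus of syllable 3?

a

Vowels present: a, y, a; each is a nucleus, giving 3 syllables.
The third nucleus (vowel 3 from the left) is /a/.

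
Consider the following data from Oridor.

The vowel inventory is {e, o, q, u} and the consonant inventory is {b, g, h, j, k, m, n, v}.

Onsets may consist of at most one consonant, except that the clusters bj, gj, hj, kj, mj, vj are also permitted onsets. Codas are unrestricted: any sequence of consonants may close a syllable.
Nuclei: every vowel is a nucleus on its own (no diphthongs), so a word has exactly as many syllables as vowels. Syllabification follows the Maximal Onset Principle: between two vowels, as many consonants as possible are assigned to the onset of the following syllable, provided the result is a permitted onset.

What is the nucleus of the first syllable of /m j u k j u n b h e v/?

Nuclei (vowels): u, u, e → 3 syllables.
The first nucleus (vowel 1 from the left) is /u/.

u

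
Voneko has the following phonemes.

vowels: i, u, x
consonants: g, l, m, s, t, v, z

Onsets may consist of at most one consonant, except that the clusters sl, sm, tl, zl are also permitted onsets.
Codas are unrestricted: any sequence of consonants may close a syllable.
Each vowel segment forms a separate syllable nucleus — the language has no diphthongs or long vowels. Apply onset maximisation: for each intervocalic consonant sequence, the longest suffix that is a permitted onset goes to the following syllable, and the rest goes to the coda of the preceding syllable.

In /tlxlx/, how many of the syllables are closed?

0

Nuclei (vowels): x, x → 2 syllables.
σ1/σ2 boundary: /l/ → onset of the next syllable (single consonants are always licit onsets).
Result: tlx.lx.
Classifying each syllable: /tlx/ (open), /lx/ (open).
Closed syllables: 0.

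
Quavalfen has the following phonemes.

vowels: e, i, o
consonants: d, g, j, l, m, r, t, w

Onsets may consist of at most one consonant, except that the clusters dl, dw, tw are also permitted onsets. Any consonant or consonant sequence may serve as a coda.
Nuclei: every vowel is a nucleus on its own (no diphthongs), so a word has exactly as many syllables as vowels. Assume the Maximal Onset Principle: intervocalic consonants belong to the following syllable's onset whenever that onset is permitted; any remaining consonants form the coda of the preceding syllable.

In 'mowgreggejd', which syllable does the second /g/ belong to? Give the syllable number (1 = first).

2

Nuclei (vowels): o, e, e → 3 syllables.
V1 /o/ – V2 /e/: cluster /wgr/ — the longest permitted-onset suffix is /r/; onset = /r/, preceding coda = /wg/.
V2 /e/ – V3 /e/: /gg/; trying suffixes from longest down, /g/ is the first permitted one, so coda /g/ | onset /g/.
So the parse is mowg.reg.gejd.
The second /g/ is in the coda of syllable 2 (/reg/).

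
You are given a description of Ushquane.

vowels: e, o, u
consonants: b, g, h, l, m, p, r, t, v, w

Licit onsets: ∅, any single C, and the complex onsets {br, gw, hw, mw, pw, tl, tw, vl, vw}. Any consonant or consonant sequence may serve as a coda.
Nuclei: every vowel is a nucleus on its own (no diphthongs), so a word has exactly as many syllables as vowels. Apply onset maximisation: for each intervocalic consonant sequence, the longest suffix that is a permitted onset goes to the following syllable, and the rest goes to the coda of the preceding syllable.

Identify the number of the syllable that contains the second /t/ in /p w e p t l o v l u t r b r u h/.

Vowels present: e, o, u, u; each is a nucleus, giving 4 syllables.
V1 /e/ – V2 /o/: /ptl/; trying suffixes from longest down, /tl/ is the first permitted one, so coda /p/ | onset /tl/.
V2 /o/ – V3 /u/: /vl/ — entire cluster is a permitted onset → onset /vl/, coda ∅.
V3 /u/ – V4 /u/: /trbr/ splits as /tr/ + /br/ (/br/ is the longest suffix that is a licit onset).
So the parse is pwep.tlo.vlutr.bruh.
The second /t/ is in the coda of syllable 3 (/vlutr/).

3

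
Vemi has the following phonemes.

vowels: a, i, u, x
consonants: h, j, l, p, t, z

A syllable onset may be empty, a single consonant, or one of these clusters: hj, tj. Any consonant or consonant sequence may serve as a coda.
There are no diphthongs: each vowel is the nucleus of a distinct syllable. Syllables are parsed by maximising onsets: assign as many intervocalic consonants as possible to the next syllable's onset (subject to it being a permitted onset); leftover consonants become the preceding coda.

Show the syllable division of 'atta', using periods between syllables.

at.ta

The vowels are a, a — 2 nuclei, so 2 syllables.
V1 /a/ – V2 /a/: cluster /tt/ — the longest permitted-onset suffix is /t/; onset = /t/, preceding coda = /t/.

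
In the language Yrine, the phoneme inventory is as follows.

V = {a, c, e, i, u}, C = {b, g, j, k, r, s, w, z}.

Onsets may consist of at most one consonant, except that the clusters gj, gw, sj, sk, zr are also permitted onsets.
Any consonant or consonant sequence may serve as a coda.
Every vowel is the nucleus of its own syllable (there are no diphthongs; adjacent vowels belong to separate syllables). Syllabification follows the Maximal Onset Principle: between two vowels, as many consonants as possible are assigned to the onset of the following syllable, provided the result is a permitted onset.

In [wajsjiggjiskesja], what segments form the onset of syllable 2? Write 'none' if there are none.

sj

The vowels are a, i, i, e, a — 5 nuclei, so 5 syllables.
/a…i/ gap (V1→V2): /jsj/ — longest licit onset from the right is /sj/, leaving /j/ as coda.
/i…i/ gap (V2→V3): /ggj/ — longest licit onset from the right is /gj/, leaving /g/ as coda.
/i…e/ gap (V3→V4): cluster /sk/ — /sk/ is itself a permitted onset, so the whole cluster goes right; preceding coda = ∅.
/e…a/ gap (V4→V5): /sj/ — entire cluster is a permitted onset → onset /sj/, coda ∅.
Putting it together: waj.sjig.gji.ske.sja.
Syllable 2 is /sjig/: onset /sj/, nucleus /i/, coda /g/.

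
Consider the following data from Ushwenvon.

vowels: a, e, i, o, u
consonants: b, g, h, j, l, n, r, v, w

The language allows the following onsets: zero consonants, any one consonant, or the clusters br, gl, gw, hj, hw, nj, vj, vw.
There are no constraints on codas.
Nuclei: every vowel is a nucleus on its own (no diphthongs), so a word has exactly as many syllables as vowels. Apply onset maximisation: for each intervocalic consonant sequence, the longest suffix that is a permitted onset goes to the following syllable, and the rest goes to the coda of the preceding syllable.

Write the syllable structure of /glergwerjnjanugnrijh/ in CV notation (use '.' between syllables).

Vowels present: e, e, a, u, i; each is a nucleus, giving 5 syllables.
/e…e/ gap (V1→V2): /rgw/ splits as /r/ + /gw/ (/gw/ is the longest suffix that is a licit onset).
/e…a/ gap (V2→V3): /rjnj/ splits as /rj/ + /nj/ (/nj/ is the longest suffix that is a licit onset).
/a…u/ gap (V3→V4): /n/ is a single consonant, so it becomes the next onset.
/u…i/ gap (V4→V5): cluster /gnr/ — the longest permitted-onset suffix is /r/; onset = /r/, preceding coda = /gn/.
Putting it together: gler.gwerj.nja.nugn.rijh.
Mapping each syllable to C/V: /gler/ → CCVC, /gwerj/ → CCVCC, /nja/ → CCV, /nugn/ → CVCC, /rijh/ → CVCC.

CCVC.CCVCC.CCV.CVCC.CVCC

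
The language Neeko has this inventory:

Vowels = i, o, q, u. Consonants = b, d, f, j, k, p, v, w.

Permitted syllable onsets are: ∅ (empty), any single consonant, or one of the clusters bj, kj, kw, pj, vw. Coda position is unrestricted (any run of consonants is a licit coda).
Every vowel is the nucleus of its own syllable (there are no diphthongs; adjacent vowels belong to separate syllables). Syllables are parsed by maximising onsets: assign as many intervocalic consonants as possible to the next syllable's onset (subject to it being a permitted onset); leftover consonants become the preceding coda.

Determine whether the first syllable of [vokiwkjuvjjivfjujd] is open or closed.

open

Vowels present: o, i, u, i, u; each is a nucleus, giving 5 syllables.
σ1/σ2 boundary: just /k/ — single C goes to the following onset.
σ2/σ3 boundary: /wkj/ — longest licit onset from the right is /kj/, leaving /w/ as coda.
σ3/σ4 boundary: /vjj/ — longest licit onset from the right is /j/, leaving /vj/ as coda.
σ4/σ5 boundary: cluster /vfj/ — the longest permitted-onset suffix is /j/; onset = /j/, preceding coda = /vf/.
So the parse is vo.kiw.kjuvj.jivf.jujd.
Syllable 1 is /vo/; it ends in its nucleus with no coda, so it is open.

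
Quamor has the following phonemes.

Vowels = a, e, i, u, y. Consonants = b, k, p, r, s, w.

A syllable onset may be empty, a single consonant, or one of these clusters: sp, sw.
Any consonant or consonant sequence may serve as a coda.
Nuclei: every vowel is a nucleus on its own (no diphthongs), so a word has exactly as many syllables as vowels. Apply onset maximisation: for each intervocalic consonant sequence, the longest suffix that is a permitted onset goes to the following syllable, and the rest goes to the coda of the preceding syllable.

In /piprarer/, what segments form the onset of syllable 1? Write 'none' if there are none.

p

Vowels present: i, a, e; each is a nucleus, giving 3 syllables.
Between /i/ (V1) and /a/ (V2): /pr/ splits as /p/ + /r/ (/r/ is the longest suffix that is a licit onset).
Between /a/ (V2) and /e/ (V3): /r/ → onset of the next syllable (single consonants are always licit onsets).
Result: pip.ra.rer.
Syllable 1 is /pip/: onset /p/, nucleus /i/, coda /p/.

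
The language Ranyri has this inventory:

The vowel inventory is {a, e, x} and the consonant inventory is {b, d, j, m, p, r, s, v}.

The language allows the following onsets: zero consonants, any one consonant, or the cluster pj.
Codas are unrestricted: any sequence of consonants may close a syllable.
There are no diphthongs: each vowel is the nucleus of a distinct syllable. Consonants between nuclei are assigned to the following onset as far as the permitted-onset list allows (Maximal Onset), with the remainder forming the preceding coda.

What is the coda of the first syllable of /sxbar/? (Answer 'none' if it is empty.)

Vowels present: x, a; each is a nucleus, giving 2 syllables.
/x…a/ gap (V1→V2): /b/ → onset of the next syllable (single consonants are always licit onsets).
So the parse is sx.bar.
Syllable 1 is /sx/: onset /s/, nucleus /x/, coda ∅.

none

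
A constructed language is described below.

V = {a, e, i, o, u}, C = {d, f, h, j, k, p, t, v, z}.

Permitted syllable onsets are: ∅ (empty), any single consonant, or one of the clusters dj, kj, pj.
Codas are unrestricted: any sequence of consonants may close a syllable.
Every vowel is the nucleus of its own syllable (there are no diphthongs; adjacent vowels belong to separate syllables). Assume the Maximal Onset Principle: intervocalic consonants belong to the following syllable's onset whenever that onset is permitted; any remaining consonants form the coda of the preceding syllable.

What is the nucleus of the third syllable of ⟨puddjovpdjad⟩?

Vowels present: u, o, a; each is a nucleus, giving 3 syllables.
The third nucleus (vowel 3 from the left) is /a/.

a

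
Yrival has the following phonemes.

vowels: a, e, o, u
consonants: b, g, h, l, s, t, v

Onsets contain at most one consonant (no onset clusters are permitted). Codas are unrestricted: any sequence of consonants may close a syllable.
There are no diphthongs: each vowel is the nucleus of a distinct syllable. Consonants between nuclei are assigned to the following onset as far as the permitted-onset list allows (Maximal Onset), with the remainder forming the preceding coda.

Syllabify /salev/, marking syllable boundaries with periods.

Vowels present: a, e; each is a nucleus, giving 2 syllables.
Between /a/ (V1) and /e/ (V2): /l/ is a single consonant, so it becomes the next onset.

sa.lev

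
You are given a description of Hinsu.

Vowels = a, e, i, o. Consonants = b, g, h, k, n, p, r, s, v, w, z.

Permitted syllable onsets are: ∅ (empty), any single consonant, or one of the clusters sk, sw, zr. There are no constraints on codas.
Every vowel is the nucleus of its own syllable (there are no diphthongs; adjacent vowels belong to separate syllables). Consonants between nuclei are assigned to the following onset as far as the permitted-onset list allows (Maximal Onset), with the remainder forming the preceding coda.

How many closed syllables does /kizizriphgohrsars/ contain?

3

Vowels present: i, i, i, o, a; each is a nucleus, giving 5 syllables.
/i…i/ gap (V1→V2): /z/ is a single consonant, so it becomes the next onset.
/i…i/ gap (V2→V3): cluster /zr/ — /zr/ is itself a permitted onset, so the whole cluster goes right; preceding coda = ∅.
/i…o/ gap (V3→V4): /phg/ — longest licit onset from the right is /g/, leaving /ph/ as coda.
/o…a/ gap (V4→V5): /hrs/ — longest licit onset from the right is /s/, leaving /hr/ as coda.
Result: ki.zi.zriph.gohr.sars.
Classifying each syllable: /ki/ (open), /zi/ (open), /zriph/ (closed), /gohr/ (closed), /sars/ (closed).
Closed syllables: 3.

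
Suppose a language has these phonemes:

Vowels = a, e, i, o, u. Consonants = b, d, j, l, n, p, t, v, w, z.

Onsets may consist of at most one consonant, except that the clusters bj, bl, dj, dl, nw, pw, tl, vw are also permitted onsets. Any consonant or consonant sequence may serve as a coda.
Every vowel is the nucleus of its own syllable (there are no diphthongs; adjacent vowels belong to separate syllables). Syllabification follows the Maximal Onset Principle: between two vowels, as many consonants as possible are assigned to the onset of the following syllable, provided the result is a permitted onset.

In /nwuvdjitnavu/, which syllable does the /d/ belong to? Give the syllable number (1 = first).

The vowels are u, i, a, u — 4 nuclei, so 4 syllables.
/u…i/ gap (V1→V2): /vdj/ splits as /v/ + /dj/ (/dj/ is the longest suffix that is a licit onset).
/i…a/ gap (V2→V3): /tn/ splits as /t/ + /n/ (/n/ is the longest suffix that is a licit onset).
/a…u/ gap (V3→V4): /v/ → onset of the next syllable (single consonants are always licit onsets).
So the parse is nwuv.djit.na.vu.
The /d/ is in the onset of syllable 2 (/djit/).

2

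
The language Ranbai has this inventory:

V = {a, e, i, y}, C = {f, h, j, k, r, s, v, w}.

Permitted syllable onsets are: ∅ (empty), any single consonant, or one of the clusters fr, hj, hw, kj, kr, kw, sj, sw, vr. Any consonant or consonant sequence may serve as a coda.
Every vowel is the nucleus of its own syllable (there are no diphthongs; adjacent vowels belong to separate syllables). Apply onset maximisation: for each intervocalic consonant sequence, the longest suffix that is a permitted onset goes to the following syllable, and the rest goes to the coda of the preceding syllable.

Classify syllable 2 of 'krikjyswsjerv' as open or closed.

Nuclei (vowels): i, y, e → 3 syllables.
σ1/σ2 boundary: /kj/ — entire cluster is a permitted onset → onset /kj/, coda ∅.
σ2/σ3 boundary: /swsj/; trying suffixes from longest down, /sj/ is the first permitted one, so coda /sw/ | onset /sj/.
So the parse is kri.kjysw.sjerv.
Syllable 2 is /kjysw/ with coda /sw/, so it is closed.

closed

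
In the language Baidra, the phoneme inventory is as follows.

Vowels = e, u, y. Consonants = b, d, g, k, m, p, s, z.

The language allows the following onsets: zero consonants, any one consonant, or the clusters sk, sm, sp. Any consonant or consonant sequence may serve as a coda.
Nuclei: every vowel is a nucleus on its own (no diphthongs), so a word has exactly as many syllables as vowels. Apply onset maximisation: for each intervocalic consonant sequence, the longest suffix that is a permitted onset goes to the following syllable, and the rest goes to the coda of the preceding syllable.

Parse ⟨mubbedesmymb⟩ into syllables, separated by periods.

mub.be.de.smymb

The vowels are u, e, e, y — 4 nuclei, so 4 syllables.
/u…e/ gap (V1→V2): /bb/; trying suffixes from longest down, /b/ is the first permitted one, so coda /b/ | onset /b/.
/e…e/ gap (V2→V3): /d/ is a single consonant, so it becomes the next onset.
/e…y/ gap (V3→V4): /sm/ is a licit onset in full, so it all attaches to the next syllable.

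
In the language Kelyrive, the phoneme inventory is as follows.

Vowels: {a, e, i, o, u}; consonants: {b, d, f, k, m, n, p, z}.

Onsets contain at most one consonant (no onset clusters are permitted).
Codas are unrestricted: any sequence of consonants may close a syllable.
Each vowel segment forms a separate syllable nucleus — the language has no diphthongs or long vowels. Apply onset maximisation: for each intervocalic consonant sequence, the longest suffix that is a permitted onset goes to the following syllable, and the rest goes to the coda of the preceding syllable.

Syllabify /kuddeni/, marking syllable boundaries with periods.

Nuclei (vowels): u, e, i → 3 syllables.
Between /u/ (V1) and /e/ (V2): /dd/ — longest licit onset from the right is /d/, leaving /d/ as coda.
Between /e/ (V2) and /i/ (V3): just /n/ — single C goes to the following onset.

kud.de.ni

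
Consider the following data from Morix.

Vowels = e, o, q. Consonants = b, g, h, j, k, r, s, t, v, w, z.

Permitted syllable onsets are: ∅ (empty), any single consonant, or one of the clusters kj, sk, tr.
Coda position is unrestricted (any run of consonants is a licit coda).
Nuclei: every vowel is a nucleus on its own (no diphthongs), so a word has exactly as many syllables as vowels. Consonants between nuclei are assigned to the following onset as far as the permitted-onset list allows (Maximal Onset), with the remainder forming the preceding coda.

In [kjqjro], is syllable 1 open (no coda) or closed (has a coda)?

Nuclei (vowels): q, o → 2 syllables.
/q…o/ gap (V1→V2): /jr/; trying suffixes from longest down, /r/ is the first permitted one, so coda /j/ | onset /r/.
Putting it together: kjqj.ro.
Syllable 1 is /kjqj/ with coda /j/, so it is closed.

closed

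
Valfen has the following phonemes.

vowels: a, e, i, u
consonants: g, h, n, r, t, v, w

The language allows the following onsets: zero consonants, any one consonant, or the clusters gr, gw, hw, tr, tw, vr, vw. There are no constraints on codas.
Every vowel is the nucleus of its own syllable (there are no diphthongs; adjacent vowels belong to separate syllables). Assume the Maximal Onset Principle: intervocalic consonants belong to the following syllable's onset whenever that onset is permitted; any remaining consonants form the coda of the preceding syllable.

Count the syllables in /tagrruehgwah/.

The vowels are a, u, e, a — 4 nuclei, so 4 syllables.

4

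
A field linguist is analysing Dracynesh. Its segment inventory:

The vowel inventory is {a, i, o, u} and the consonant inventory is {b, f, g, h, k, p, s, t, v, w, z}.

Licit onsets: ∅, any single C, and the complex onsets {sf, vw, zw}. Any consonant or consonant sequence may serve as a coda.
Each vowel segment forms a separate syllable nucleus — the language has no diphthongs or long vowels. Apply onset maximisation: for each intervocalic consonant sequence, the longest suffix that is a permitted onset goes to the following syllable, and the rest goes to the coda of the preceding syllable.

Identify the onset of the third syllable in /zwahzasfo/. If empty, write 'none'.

The vowels are a, a, o — 3 nuclei, so 3 syllables.
σ1/σ2 boundary: /hz/ — longest licit onset from the right is /z/, leaving /h/ as coda.
σ2/σ3 boundary: cluster /sf/ — /sf/ is itself a permitted onset, so the whole cluster goes right; preceding coda = ∅.
Result: zwah.za.sfo.
Syllable 3 is /sfo/: onset /sf/, nucleus /o/, coda ∅.

sf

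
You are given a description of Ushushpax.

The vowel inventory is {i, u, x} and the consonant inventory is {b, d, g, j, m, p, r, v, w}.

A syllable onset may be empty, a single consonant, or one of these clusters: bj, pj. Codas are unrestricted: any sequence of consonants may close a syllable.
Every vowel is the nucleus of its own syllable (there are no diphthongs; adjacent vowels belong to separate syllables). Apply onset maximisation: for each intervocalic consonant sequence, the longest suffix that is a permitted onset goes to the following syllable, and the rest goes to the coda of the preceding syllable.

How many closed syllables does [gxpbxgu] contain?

1

Nuclei (vowels): x, x, u → 3 syllables.
σ1/σ2 boundary: cluster /pb/ — the longest permitted-onset suffix is /b/; onset = /b/, preceding coda = /p/.
σ2/σ3 boundary: /g/ → onset of the next syllable (single consonants are always licit onsets).
So the parse is gxp.bx.gu.
Classifying each syllable: /gxp/ (closed), /bx/ (open), /gu/ (open).
Closed syllables: 1.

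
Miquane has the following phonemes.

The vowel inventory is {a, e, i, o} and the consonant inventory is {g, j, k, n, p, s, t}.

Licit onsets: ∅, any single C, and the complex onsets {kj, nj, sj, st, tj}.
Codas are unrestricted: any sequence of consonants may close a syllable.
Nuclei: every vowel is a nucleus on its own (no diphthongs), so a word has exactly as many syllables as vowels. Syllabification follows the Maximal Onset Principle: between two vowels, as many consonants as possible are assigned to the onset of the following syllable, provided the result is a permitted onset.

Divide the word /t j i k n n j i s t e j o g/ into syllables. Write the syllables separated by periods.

Nuclei (vowels): i, i, e, o → 4 syllables.
/i…i/ gap (V1→V2): cluster /knnj/ — the longest permitted-onset suffix is /nj/; onset = /nj/, preceding coda = /kn/.
/i…e/ gap (V2→V3): cluster /st/ — /st/ is itself a permitted onset, so the whole cluster goes right; preceding coda = ∅.
/e…o/ gap (V3→V4): /j/ is a single consonant, so it becomes the next onset.

tjikn.nji.ste.jog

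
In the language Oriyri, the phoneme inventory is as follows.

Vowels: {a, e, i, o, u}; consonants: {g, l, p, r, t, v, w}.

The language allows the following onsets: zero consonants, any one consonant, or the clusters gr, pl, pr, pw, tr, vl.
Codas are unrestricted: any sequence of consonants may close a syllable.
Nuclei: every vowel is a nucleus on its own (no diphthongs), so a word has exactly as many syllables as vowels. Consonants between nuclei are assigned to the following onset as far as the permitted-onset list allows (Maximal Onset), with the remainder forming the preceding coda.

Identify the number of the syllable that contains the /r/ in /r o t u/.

Vowels present: o, u; each is a nucleus, giving 2 syllables.
/o…u/ gap (V1→V2): /t/ is a single consonant, so it becomes the next onset.
Syllabification: ro.tu.
The /r/ is in the onset of syllable 1 (/ro/).

1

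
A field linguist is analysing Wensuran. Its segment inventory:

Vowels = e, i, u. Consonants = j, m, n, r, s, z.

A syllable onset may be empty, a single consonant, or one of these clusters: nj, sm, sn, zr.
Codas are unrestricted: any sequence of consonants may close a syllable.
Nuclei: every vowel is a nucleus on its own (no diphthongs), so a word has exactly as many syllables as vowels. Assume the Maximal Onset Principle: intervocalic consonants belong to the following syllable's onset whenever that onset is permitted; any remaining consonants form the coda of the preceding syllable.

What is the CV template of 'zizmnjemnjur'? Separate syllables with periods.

CVCC.CCVC.CCVC

The vowels are i, e, u — 3 nuclei, so 3 syllables.
σ1/σ2 boundary: /zmnj/ — longest licit onset from the right is /nj/, leaving /zm/ as coda.
σ2/σ3 boundary: cluster /mnj/ — the longest permitted-onset suffix is /nj/; onset = /nj/, preceding coda = /m/.
Syllabification: zizm.njem.njur.
Mapping each syllable to C/V: /zizm/ → CVCC, /njem/ → CCVC, /njur/ → CCVC.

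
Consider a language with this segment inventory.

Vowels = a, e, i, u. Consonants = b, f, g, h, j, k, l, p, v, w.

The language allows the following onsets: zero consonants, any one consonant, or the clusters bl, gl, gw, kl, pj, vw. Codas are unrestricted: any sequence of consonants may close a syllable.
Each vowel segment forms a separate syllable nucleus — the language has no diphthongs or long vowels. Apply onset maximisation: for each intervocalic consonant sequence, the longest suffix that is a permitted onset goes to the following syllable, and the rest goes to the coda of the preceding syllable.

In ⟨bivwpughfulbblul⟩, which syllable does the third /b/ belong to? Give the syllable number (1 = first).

Nuclei (vowels): i, u, u, u → 4 syllables.
Between /i/ (V1) and /u/ (V2): /vwp/ splits as /vw/ + /p/ (/p/ is the longest suffix that is a licit onset).
Between /u/ (V2) and /u/ (V3): cluster /ghf/ — the longest permitted-onset suffix is /f/; onset = /f/, preceding coda = /gh/.
Between /u/ (V3) and /u/ (V4): cluster /lbbl/ — the longest permitted-onset suffix is /bl/; onset = /bl/, preceding coda = /lb/.
So the parse is bivw.pugh.fulb.blul.
The third /b/ is in the onset of syllable 4 (/blul/).

4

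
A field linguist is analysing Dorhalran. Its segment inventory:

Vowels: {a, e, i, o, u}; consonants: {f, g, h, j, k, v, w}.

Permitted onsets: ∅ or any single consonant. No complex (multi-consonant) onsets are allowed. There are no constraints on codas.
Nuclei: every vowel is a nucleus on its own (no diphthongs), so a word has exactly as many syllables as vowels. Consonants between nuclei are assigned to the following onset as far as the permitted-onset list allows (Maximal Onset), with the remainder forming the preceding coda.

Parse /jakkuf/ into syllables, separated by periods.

Vowels present: a, u; each is a nucleus, giving 2 syllables.
V1 /a/ – V2 /u/: cluster /kk/ — the longest permitted-onset suffix is /k/; onset = /k/, preceding coda = /k/.

jak.kuf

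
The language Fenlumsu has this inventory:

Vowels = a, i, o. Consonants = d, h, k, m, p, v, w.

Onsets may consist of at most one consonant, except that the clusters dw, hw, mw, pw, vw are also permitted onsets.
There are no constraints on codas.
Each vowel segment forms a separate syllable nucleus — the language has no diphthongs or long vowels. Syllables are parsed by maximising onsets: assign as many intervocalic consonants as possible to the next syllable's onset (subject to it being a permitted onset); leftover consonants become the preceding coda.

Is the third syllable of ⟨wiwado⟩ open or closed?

open

The vowels are i, a, o — 3 nuclei, so 3 syllables.
Between /i/ (V1) and /a/ (V2): just /w/ — single C goes to the following onset.
Between /a/ (V2) and /o/ (V3): just /d/ — single C goes to the following onset.
Syllabification: wi.wa.do.
Syllable 3 is /do/; it ends in its nucleus with no coda, so it is open.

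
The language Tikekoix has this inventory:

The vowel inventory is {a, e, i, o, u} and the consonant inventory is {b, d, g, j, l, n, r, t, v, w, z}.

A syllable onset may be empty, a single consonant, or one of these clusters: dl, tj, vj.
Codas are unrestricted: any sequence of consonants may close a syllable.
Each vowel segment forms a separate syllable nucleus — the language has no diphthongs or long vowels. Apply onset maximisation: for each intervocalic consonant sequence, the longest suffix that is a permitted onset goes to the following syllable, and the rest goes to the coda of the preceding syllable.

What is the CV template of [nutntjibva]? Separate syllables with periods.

Vowels present: u, i, a; each is a nucleus, giving 3 syllables.
Between /u/ (V1) and /i/ (V2): /tntj/ — longest licit onset from the right is /tj/, leaving /tn/ as coda.
Between /i/ (V2) and /a/ (V3): /bv/ — longest licit onset from the right is /v/, leaving /b/ as coda.
So the parse is nutn.tjib.va.
Mapping each syllable to C/V: /nutn/ → CVCC, /tjib/ → CCVC, /va/ → CV.

CVCC.CCVC.CV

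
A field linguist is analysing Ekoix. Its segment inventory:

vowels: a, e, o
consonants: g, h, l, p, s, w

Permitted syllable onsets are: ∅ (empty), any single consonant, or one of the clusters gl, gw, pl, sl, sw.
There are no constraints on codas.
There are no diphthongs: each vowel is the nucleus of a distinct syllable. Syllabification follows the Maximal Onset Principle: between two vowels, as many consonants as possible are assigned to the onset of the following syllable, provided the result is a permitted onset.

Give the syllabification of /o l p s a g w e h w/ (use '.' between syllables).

The vowels are o, a, e — 3 nuclei, so 3 syllables.
σ1/σ2 boundary: /lps/; trying suffixes from longest down, /s/ is the first permitted one, so coda /lp/ | onset /s/.
σ2/σ3 boundary: cluster /gw/ — /gw/ is itself a permitted onset, so the whole cluster goes right; preceding coda = ∅.

olp.sa.gwehw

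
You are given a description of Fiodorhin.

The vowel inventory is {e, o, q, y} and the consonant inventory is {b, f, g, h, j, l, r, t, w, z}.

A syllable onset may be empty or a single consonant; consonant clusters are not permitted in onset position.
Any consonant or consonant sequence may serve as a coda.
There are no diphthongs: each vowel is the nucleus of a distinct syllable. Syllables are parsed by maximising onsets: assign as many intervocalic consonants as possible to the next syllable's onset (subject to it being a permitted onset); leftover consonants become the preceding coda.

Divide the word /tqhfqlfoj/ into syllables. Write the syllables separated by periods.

The vowels are q, q, o — 3 nuclei, so 3 syllables.
σ1/σ2 boundary: /hf/ — longest licit onset from the right is /f/, leaving /h/ as coda.
σ2/σ3 boundary: cluster /lf/ — the longest permitted-onset suffix is /f/; onset = /f/, preceding coda = /l/.

tqh.fql.foj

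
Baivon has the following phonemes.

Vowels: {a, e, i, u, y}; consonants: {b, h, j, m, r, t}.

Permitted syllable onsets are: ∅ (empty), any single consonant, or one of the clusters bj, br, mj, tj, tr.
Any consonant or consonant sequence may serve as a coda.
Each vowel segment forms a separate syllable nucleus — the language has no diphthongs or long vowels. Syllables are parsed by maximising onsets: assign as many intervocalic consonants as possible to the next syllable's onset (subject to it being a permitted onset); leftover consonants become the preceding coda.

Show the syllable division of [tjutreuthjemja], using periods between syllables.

The vowels are u, e, u, e, a — 5 nuclei, so 5 syllables.
V1 /u/ – V2 /e/: /tr/ — entire cluster is a permitted onset → onset /tr/, coda ∅.
V2 /e/ – V3 /u/: hiatus — the boundary sits between the two vowels.
V3 /u/ – V4 /e/: cluster /thj/ — the longest permitted-onset suffix is /j/; onset = /j/, preceding coda = /th/.
V4 /e/ – V5 /a/: cluster /mj/ — /mj/ is itself a permitted onset, so the whole cluster goes right; preceding coda = ∅.

tju.tre.uth.je.mja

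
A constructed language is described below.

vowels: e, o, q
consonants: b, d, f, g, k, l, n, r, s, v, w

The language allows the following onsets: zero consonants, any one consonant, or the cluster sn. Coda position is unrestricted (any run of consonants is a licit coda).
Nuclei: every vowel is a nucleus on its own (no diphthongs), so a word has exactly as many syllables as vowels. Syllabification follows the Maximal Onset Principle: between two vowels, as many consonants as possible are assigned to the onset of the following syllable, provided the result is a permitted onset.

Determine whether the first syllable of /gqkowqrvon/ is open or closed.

open

Vowels present: q, o, q, o; each is a nucleus, giving 4 syllables.
V1 /q/ – V2 /o/: just /k/ — single C goes to the following onset.
V2 /o/ – V3 /q/: /w/ → onset of the next syllable (single consonants are always licit onsets).
V3 /q/ – V4 /o/: /rv/ — longest licit onset from the right is /v/, leaving /r/ as coda.
Result: gq.ko.wqr.von.
Syllable 1 is /gq/; it ends in its nucleus with no coda, so it is open.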